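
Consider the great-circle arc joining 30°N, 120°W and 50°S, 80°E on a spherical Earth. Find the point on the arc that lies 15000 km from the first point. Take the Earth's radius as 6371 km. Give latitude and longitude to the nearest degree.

Write both endpoints as unit vectors p₁, p₂ with components (cos φ cos λ, cos φ sin λ, sin φ).
The central angle between the endpoints is δ = arccos(p₁·p₂) ≈ 2.705 rad (155.0°). The total great-circle distance is δ·R ≈ 2.705 × 6371 ≈ 17232 km, so the target fraction is f = 15000/17232 ≈ 0.870.
Interpolate at f ≈ 0.870 with slerp weights a = sin((1−f)δ)/sin δ ≈ 0.811, b = sin(fδ)/sin δ ≈ 1.675.
p = a·p₁ + b·p₂ ≈ (-0.164, 0.451, -0.877); φ = arcsin(p_z) ≈ -61.29°, λ = atan2(p_y, p_x) ≈ 110.02°.

≈ 61°S, 110°E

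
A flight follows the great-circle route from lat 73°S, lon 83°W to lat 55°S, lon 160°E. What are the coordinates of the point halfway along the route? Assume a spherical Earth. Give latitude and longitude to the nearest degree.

≈ lat 74°S, lon 169°W

Convert each endpoint to a unit vector on the sphere (x = cos φ cos λ, y = cos φ sin λ, z = sin φ).
The central angle between the endpoints is δ = arccos(p₁·p₂) ≈ 0.785 rad (45.0°).
Interpolate at f = 1/2 with slerp weights a = sin((1−f)δ)/sin δ ≈ 0.541, b = sin(fδ)/sin δ ≈ 0.541.
p = a·p₁ + b·p₂ ≈ (-0.272, -0.051, -0.961); φ = arcsin(p_z) ≈ -73.91°, λ = atan2(p_y, p_x) ≈ -169.42°.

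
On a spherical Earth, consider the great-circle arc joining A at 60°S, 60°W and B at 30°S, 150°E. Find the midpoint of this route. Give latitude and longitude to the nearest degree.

Convert each endpoint to a unit vector on the sphere (x = cos φ cos λ, y = cos φ sin λ, z = sin φ).
The central angle between the endpoints is δ = arccos(p₁·p₂) ≈ 1.513 rad (86.7°).
Interpolate at f = 1/2 with slerp weights a = sin((1−f)δ)/sin δ ≈ 0.687, b = sin(fδ)/sin δ ≈ 0.687.
p = a·p₁ + b·p₂ ≈ (-0.344, -0.000, -0.939); φ = arcsin(p_z) ≈ -69.90°, λ = atan2(p_y, p_x) ≈ -180.00°.

≈ 70°S, 180°E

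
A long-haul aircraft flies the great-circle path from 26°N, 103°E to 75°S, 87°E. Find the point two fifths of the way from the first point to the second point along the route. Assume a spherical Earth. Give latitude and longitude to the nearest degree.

≈ 15°S, 100°E

Write both endpoints as unit vectors p₁, p₂ with components (cos φ cos λ, cos φ sin λ, sin φ).
The central angle between the endpoints is δ = arccos(p₁·p₂) ≈ 1.772 rad (101.5°).
Interpolate at f = 2/5 with slerp weights a = sin((1−f)δ)/sin δ ≈ 0.892, b = sin(fδ)/sin δ ≈ 0.664.
p = a·p₁ + b·p₂ ≈ (-0.171, 0.953, -0.251); φ = arcsin(p_z) ≈ -14.52°, λ = atan2(p_y, p_x) ≈ 100.19°.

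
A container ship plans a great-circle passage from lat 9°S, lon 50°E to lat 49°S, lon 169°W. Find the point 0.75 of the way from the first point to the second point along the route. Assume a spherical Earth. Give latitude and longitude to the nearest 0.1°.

Write both endpoints as unit vectors p₁, p₂ with components (cos φ cos λ, cos φ sin λ, sin φ).
The central angle between the endpoints is δ = arccos(p₁·p₂) ≈ 1.967 rad (112.7°).
Interpolate at f = 0.75 with slerp weights a = sin((1−f)δ)/sin δ ≈ 0.512, b = sin(fδ)/sin δ ≈ 1.079.
p = a·p₁ + b·p₂ ≈ (-0.370, 0.252, -0.894); φ = arcsin(p_z) ≈ -63.41°, λ = atan2(p_y, p_x) ≈ 145.73°.

≈ lat 63.4°S, lon 145.7°E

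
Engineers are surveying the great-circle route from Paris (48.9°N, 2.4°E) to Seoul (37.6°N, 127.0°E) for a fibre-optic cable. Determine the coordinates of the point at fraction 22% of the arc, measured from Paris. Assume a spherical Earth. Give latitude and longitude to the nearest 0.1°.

≈ (60.2°N, 26.3°E)

Write both endpoints as unit vectors p₁, p₂ with components (cos φ cos λ, cos φ sin λ, sin φ).
The central angle between the endpoints is δ = arccos(p₁·p₂) ≈ 1.406 rad (80.6°).
Interpolate at f = 0.22 with slerp weights a = sin((1−f)δ)/sin δ ≈ 0.902, b = sin(fδ)/sin δ ≈ 0.309.
p = a·p₁ + b·p₂ ≈ (0.445, 0.220, 0.868); φ = arcsin(p_z) ≈ 60.22°, λ = atan2(p_y, p_x) ≈ 26.30°.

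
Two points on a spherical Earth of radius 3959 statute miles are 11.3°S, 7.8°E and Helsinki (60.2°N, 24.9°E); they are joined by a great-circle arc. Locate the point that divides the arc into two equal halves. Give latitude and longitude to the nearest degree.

Convert each endpoint to a unit vector on the sphere (x = cos φ cos λ, y = cos φ sin λ, z = sin φ).
The central angle between the endpoints is δ = arccos(p₁·p₂) ≈ 1.271 rad (72.8°).
Interpolate at f = 1/2 with slerp weights a = sin((1−f)δ)/sin δ ≈ 0.621, b = sin(fδ)/sin δ ≈ 0.621.
p = a·p₁ + b·p₂ ≈ (0.884, 0.213, 0.417); φ = arcsin(p_z) ≈ 24.67°, λ = atan2(p_y, p_x) ≈ 13.53°.

≈ 25°N, 14°E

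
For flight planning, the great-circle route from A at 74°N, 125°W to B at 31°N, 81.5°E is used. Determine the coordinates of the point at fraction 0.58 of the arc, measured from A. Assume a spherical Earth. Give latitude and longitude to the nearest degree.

≈ 61°N, 89°E

Convert each endpoint to a unit vector on the sphere (x = cos φ cos λ, y = cos φ sin λ, z = sin φ).
The central angle between the endpoints is δ = arccos(p₁·p₂) ≈ 1.283 rad (73.5°).
Interpolate at f = 0.58 with slerp weights a = sin((1−f)δ)/sin δ ≈ 0.535, b = sin(fδ)/sin δ ≈ 0.706.
p = a·p₁ + b·p₂ ≈ (0.005, 0.478, 0.878); φ = arcsin(p_z) ≈ 61.44°, λ = atan2(p_y, p_x) ≈ 89.41°.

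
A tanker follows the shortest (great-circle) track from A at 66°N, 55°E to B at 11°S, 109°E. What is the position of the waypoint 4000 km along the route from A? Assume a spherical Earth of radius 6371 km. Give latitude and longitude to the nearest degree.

From cos δ = sin φ₁ sin φ₂ + cos φ₁ cos φ₂ cos Δλ, the central angle is δ ≈ 1.510 rad (86.5°). The total great-circle distance is δ·R ≈ 1.510 × 6371 ≈ 9623 km, so the target fraction is f = 4000/9623 ≈ 0.416.
Interpolate at f ≈ 0.416 with slerp weights a = sin((1−f)δ)/sin δ ≈ 0.774, b = sin(fδ)/sin δ ≈ 0.588.
p = a·p₁ + b·p₂ ≈ (-0.008, 0.804, 0.595); φ = arcsin(p_z) ≈ 36.48°, λ = atan2(p_y, p_x) ≈ 90.54°.

≈ 36°N, 91°E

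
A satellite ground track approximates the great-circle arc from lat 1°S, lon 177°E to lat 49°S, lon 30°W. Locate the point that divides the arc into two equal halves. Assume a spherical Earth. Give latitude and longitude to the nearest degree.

≈ lat 57°S, lon 147°W

Write both endpoints as unit vectors p₁, p₂ with components (cos φ cos λ, cos φ sin λ, sin φ).
The central angle between the endpoints is δ = arccos(p₁·p₂) ≈ 2.179 rad (124.8°).
Interpolate at f = 1/2 with slerp weights a = sin((1−f)δ)/sin δ ≈ 1.080, b = sin(fδ)/sin δ ≈ 1.080.
p = a·p₁ + b·p₂ ≈ (-0.465, -0.298, -0.834); φ = arcsin(p_z) ≈ -56.50°, λ = atan2(p_y, p_x) ≈ -147.35°.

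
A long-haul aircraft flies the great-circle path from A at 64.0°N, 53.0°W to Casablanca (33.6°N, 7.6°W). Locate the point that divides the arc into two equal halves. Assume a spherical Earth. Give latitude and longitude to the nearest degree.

Convert each endpoint to a unit vector on the sphere (x = cos φ cos λ, y = cos φ sin λ, z = sin φ).
The central angle between the endpoints is δ = arccos(p₁·p₂) ≈ 0.717 rad (41.1°).
Interpolate at f = 1/2 with slerp weights a = sin((1−f)δ)/sin δ ≈ 0.534, b = sin(fδ)/sin δ ≈ 0.534.
p = a·p₁ + b·p₂ ≈ (0.582, -0.246, 0.775); φ = arcsin(p_z) ≈ 50.84°, λ = atan2(p_y, p_x) ≈ -22.90°.

≈ 51°N, 23°W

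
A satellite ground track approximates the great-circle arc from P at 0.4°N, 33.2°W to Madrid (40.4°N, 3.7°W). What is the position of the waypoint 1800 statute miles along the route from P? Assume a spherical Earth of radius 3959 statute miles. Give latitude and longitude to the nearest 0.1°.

≈ 22.7°N, 19.3°W

Convert each endpoint to a unit vector on the sphere (x = cos φ cos λ, y = cos φ sin λ, z = sin φ).
The central angle between the endpoints is δ = arccos(p₁·p₂) ≈ 0.840 rad (48.1°). The total great-circle distance is δ·R ≈ 0.840 × 3959 ≈ 3326 mi, so the target fraction is f = 1800/3326 ≈ 0.541.
Interpolate at f ≈ 0.541 with slerp weights a = sin((1−f)δ)/sin δ ≈ 0.505, b = sin(fδ)/sin δ ≈ 0.590.
p = a·p₁ + b·p₂ ≈ (0.871, -0.305, 0.386); φ = arcsin(p_z) ≈ 22.69°, λ = atan2(p_y, p_x) ≈ -19.33°.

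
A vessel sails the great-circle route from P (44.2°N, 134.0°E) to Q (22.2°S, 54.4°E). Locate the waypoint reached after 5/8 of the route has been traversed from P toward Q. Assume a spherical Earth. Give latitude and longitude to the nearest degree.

From cos δ = sin φ₁ sin φ₂ + cos φ₁ cos φ₂ cos Δλ, the central angle is δ ≈ 1.715 rad (98.3°).
Interpolate at f = 5/8 with slerp weights a = sin((1−f)δ)/sin δ ≈ 0.606, b = sin(fδ)/sin δ ≈ 0.887.
p = a·p₁ + b·p₂ ≈ (0.176, 0.980, 0.087); φ = arcsin(p_z) ≈ 5.00°, λ = atan2(p_y, p_x) ≈ 79.80°.

≈ (5°N, 80°E)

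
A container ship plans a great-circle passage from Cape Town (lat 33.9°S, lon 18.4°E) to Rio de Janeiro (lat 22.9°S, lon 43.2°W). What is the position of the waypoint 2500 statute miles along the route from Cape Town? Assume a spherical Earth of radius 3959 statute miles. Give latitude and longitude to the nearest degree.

Convert each endpoint to a unit vector on the sphere (x = cos φ cos λ, y = cos φ sin λ, z = sin φ).
The central angle between the endpoints is δ = arccos(p₁·p₂) ≈ 0.951 rad (54.5°). The total great-circle distance is δ·R ≈ 0.951 × 3959 ≈ 3766 mi, so the target fraction is f = 2500/3766 ≈ 0.664.
Interpolate at f ≈ 0.664 with slerp weights a = sin((1−f)δ)/sin δ ≈ 0.386, b = sin(fδ)/sin δ ≈ 0.725.
p = a·p₁ + b·p₂ ≈ (0.791, -0.356, -0.497); φ = arcsin(p_z) ≈ -29.83°, λ = atan2(p_y, p_x) ≈ -24.24°.

≈ lat 30°S, lon 24°W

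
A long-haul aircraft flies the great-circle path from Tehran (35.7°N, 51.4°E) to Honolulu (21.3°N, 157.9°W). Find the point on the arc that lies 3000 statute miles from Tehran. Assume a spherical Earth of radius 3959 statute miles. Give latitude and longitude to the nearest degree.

The haversine formula gives a central angle δ ≈ 2.035 rad (116.6°) between the endpoints. The total great-circle distance is δ·R ≈ 2.035 × 3959 ≈ 8057 mi, so the target fraction is f = 3000/8057 ≈ 0.372.
Interpolate at f ≈ 0.372 with slerp weights a = sin((1−f)δ)/sin δ ≈ 1.071, b = sin(fδ)/sin δ ≈ 0.769.
p = a·p₁ + b·p₂ ≈ (-0.121, 0.410, 0.904); φ = arcsin(p_z) ≈ 64.69°, λ = atan2(p_y, p_x) ≈ 106.46°.

≈ 65°N, 106°E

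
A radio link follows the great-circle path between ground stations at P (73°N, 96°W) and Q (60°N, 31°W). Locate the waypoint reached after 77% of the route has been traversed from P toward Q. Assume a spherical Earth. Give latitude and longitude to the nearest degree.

≈ (65°N, 40°W)

Convert each endpoint to a unit vector on the sphere (x = cos φ cos λ, y = cos φ sin λ, z = sin φ).
The central angle between the endpoints is δ = arccos(p₁·p₂) ≈ 0.474 rad (27.1°).
Interpolate at f = 0.77 with slerp weights a = sin((1−f)δ)/sin δ ≈ 0.238, b = sin(fδ)/sin δ ≈ 0.782.
p = a·p₁ + b·p₂ ≈ (0.328, -0.271, 0.905); φ = arcsin(p_z) ≈ 64.84°, λ = atan2(p_y, p_x) ≈ -39.54°.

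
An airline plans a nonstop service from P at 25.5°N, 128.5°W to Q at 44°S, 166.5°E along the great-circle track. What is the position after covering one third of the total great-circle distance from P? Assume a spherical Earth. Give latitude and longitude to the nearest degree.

≈ 1°N, 148°W

Write both endpoints as unit vectors p₁, p₂ with components (cos φ cos λ, cos φ sin λ, sin φ).
The central angle between the endpoints is δ = arccos(p₁·p₂) ≈ 1.595 rad (91.4°).
Interpolate at f = 1/3 with slerp weights a = sin((1−f)δ)/sin δ ≈ 0.874, b = sin(fδ)/sin δ ≈ 0.507.
p = a·p₁ + b·p₂ ≈ (-0.846, -0.532, 0.024); φ = arcsin(p_z) ≈ 1.38°, λ = atan2(p_y, p_x) ≈ -147.82°.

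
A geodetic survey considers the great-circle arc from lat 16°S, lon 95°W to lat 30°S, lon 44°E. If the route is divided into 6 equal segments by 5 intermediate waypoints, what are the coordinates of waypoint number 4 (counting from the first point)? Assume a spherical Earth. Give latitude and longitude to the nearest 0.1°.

≈ lat 50.1°S, lon 2.2°W

Convert each endpoint to a unit vector on the sphere (x = cos φ cos λ, y = cos φ sin λ, z = sin φ).
The central angle between the endpoints is δ = arccos(p₁·p₂) ≈ 2.083 rad (119.4°).
Interpolate at f = 4/6 with slerp weights a = sin((1−f)δ)/sin δ ≈ 0.734, b = sin(fδ)/sin δ ≈ 1.129.
p = a·p₁ + b·p₂ ≈ (0.642, -0.024, -0.767); φ = arcsin(p_z) ≈ -50.06°, λ = atan2(p_y, p_x) ≈ -2.17°.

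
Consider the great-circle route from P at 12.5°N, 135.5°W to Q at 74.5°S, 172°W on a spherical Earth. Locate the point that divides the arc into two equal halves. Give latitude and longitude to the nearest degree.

≈ 32°S, 143°W

Write both endpoints as unit vectors p₁, p₂ with components (cos φ cos λ, cos φ sin λ, sin φ).
The central angle between the endpoints is δ = arccos(p₁·p₂) ≈ 1.570 rad (89.9°).
Interpolate at f = 1/2 with slerp weights a = sin((1−f)δ)/sin δ ≈ 0.707, b = sin(fδ)/sin δ ≈ 0.707.
p = a·p₁ + b·p₂ ≈ (-0.679, -0.510, -0.528); φ = arcsin(p_z) ≈ -31.87°, λ = atan2(p_y, p_x) ≈ -143.10°.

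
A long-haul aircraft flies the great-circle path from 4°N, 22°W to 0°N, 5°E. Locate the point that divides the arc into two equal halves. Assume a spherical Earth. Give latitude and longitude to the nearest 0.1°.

Write both endpoints as unit vectors p₁, p₂ with components (cos φ cos λ, cos φ sin λ, sin φ).
The central angle between the endpoints is δ = arccos(p₁·p₂) ≈ 0.476 rad (27.3°).
Interpolate at f = 1/2 with slerp weights a = sin((1−f)δ)/sin δ ≈ 0.515, b = sin(fδ)/sin δ ≈ 0.515.
p = a·p₁ + b·p₂ ≈ (0.988, -0.147, 0.036); φ = arcsin(p_z) ≈ 2.06°, λ = atan2(p_y, p_x) ≈ -8.48°.

≈ 2.1°N, 8.5°W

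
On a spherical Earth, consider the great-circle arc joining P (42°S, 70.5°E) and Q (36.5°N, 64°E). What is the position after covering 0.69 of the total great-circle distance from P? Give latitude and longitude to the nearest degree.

The haversine formula gives a central angle δ ≈ 1.374 rad (78.7°) between the endpoints.
Interpolate at f = 0.69 with slerp weights a = sin((1−f)δ)/sin δ ≈ 0.421, b = sin(fδ)/sin δ ≈ 0.828.
p = a·p₁ + b·p₂ ≈ (0.396, 0.894, 0.211); φ = arcsin(p_z) ≈ 12.17°, λ = atan2(p_y, p_x) ≈ 66.08°.

≈ (12°N, 66°E)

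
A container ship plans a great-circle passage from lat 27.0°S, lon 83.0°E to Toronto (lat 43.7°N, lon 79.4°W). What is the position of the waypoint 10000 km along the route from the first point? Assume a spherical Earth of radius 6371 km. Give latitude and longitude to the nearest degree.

The haversine formula gives a central angle δ ≈ 2.759 rad (158.1°) between the endpoints. The total great-circle distance is δ·R ≈ 2.759 × 6371 ≈ 17577 km, so the target fraction is f = 10000/17577 ≈ 0.569.
Interpolate at f ≈ 0.569 with slerp weights a = sin((1−f)δ)/sin δ ≈ 2.486, b = sin(fδ)/sin δ ≈ 2.678.
p = a·p₁ + b·p₂ ≈ (0.626, 0.295, 0.722); φ = arcsin(p_z) ≈ 46.20°, λ = atan2(p_y, p_x) ≈ 25.23°.

≈ lat 46°N, lon 25°E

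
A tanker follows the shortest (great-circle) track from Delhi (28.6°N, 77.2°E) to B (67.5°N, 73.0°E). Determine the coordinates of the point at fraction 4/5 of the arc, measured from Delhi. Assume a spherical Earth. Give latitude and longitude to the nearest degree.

≈ (60°N, 75°E)

Write both endpoints as unit vectors p₁, p₂ with components (cos φ cos λ, cos φ sin λ, sin φ).
The central angle between the endpoints is δ = arccos(p₁·p₂) ≈ 0.680 rad (39.0°).
Interpolate at f = 4/5 with slerp weights a = sin((1−f)δ)/sin δ ≈ 0.216, b = sin(fδ)/sin δ ≈ 0.823.
p = a·p₁ + b·p₂ ≈ (0.134, 0.486, 0.864); φ = arcsin(p_z) ≈ 59.73°, λ = atan2(p_y, p_x) ≈ 74.58°.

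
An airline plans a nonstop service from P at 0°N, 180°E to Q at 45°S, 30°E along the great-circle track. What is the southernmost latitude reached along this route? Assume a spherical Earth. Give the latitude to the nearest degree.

≈ 63°S

The great circle lies in the plane with unit normal n̂ = (p₁ × p₂)/|p₁ × p₂|.
Here n̂_z ≈ -0.447; the vertex latitude is φ_max = arccos|n̂_z| ≈ 63.4°.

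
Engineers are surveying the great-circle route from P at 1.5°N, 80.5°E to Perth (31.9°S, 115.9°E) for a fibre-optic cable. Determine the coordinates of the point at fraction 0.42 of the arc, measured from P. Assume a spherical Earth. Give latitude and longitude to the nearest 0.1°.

≈ 13.2°S, 94.0°E

Convert each endpoint to a unit vector on the sphere (x = cos φ cos λ, y = cos φ sin λ, z = sin φ).
The central angle between the endpoints is δ = arccos(p₁·p₂) ≈ 0.826 rad (47.3°).
Interpolate at f = 0.42 with slerp weights a = sin((1−f)δ)/sin δ ≈ 0.627, b = sin(fδ)/sin δ ≈ 0.462.
p = a·p₁ + b·p₂ ≈ (-0.068, 0.971, -0.228); φ = arcsin(p_z) ≈ -13.18°, λ = atan2(p_y, p_x) ≈ 94.01°.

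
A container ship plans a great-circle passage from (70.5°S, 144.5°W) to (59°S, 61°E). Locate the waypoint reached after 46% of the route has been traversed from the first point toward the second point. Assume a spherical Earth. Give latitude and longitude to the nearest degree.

≈ (83°S, 106°E)

From cos δ = sin φ₁ sin φ₂ + cos φ₁ cos φ₂ cos Δλ, the central angle is δ ≈ 0.859 rad (49.2°).
Interpolate at f = 0.46 with slerp weights a = sin((1−f)δ)/sin δ ≈ 0.591, b = sin(fδ)/sin δ ≈ 0.508.
p = a·p₁ + b·p₂ ≈ (-0.034, 0.114, -0.993); φ = arcsin(p_z) ≈ -83.15°, λ = atan2(p_y, p_x) ≈ 106.37°.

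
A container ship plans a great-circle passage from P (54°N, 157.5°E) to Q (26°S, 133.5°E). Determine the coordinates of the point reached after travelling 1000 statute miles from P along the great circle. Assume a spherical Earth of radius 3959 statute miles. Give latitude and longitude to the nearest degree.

Convert each endpoint to a unit vector on the sphere (x = cos φ cos λ, y = cos φ sin λ, z = sin φ).
The central angle between the endpoints is δ = arccos(p₁·p₂) ≈ 1.442 rad (82.6°). The total great-circle distance is δ·R ≈ 1.442 × 3959 ≈ 5711 mi, so the target fraction is f = 1000/5711 ≈ 0.175.
Interpolate at f ≈ 0.175 with slerp weights a = sin((1−f)δ)/sin δ ≈ 0.936, b = sin(fδ)/sin δ ≈ 0.252.
p = a·p₁ + b·p₂ ≈ (-0.664, 0.375, 0.647); φ = arcsin(p_z) ≈ 40.30°, λ = atan2(p_y, p_x) ≈ 150.56°.

≈ (40°N, 151°E)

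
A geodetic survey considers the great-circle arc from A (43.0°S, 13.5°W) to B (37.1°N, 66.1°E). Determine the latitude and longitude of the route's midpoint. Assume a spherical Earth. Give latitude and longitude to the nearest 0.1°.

≈ (3.8°S, 28.4°E)

The haversine formula gives a central angle δ ≈ 1.882 rad (107.8°) between the endpoints.
Interpolate at f = 1/2 with slerp weights a = sin((1−f)δ)/sin δ ≈ 0.849, b = sin(fδ)/sin δ ≈ 0.849.
p = a·p₁ + b·p₂ ≈ (0.878, 0.474, -0.067); φ = arcsin(p_z) ≈ -3.83°, λ = atan2(p_y, p_x) ≈ 28.37°.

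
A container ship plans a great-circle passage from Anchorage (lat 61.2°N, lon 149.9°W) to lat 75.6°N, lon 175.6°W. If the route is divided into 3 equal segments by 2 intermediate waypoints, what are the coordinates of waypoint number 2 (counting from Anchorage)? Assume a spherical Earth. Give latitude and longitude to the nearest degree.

The haversine formula gives a central angle δ ≈ 0.295 rad (16.9°) between the endpoints.
Interpolate at f = 2/3 with slerp weights a = sin((1−f)δ)/sin δ ≈ 0.338, b = sin(fδ)/sin δ ≈ 0.672.
p = a·p₁ + b·p₂ ≈ (-0.307, -0.094, 0.947); φ = arcsin(p_z) ≈ 71.24°, λ = atan2(p_y, p_x) ≈ -162.93°.

≈ lat 71°N, lon 163°W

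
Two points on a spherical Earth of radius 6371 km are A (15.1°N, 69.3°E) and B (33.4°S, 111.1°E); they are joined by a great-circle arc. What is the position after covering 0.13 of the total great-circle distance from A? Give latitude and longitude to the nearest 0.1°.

Write both endpoints as unit vectors p₁, p₂ with components (cos φ cos λ, cos φ sin λ, sin φ).
The central angle between the endpoints is δ = arccos(p₁·p₂) ≈ 1.096 rad (62.8°).
Interpolate at f = 0.13 with slerp weights a = sin((1−f)δ)/sin δ ≈ 0.917, b = sin(fδ)/sin δ ≈ 0.160.
p = a·p₁ + b·p₂ ≈ (0.265, 0.952, 0.151); φ = arcsin(p_z) ≈ 8.68°, λ = atan2(p_y, p_x) ≈ 74.46°.

≈ (8.7°N, 74.5°E)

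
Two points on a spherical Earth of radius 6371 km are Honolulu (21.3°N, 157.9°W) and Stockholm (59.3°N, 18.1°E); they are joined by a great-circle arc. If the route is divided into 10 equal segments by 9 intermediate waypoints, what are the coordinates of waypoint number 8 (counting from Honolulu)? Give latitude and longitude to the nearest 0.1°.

The haversine formula gives a central angle δ ≈ 1.734 rad (99.3°) between the endpoints.
Interpolate at f = 8/10 with slerp weights a = sin((1−f)δ)/sin δ ≈ 0.344, b = sin(fδ)/sin δ ≈ 0.996.
p = a·p₁ + b·p₂ ≈ (0.186, 0.037, 0.982); φ = arcsin(p_z) ≈ 79.05°, λ = atan2(p_y, p_x) ≈ 11.33°.

≈ 79.1°N, 11.3°E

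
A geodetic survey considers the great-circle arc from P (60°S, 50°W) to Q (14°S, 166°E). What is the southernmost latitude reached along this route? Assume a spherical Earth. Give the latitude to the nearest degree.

≈ 73°S

The great circle lies in the plane with unit normal n̂ = (p₁ × p₂)/|p₁ × p₂|.
Here n̂_z ≈ -0.290; the vertex latitude is φ_max = arccos|n̂_z| ≈ 73.1°.
Check via Clairaut: cos φ_max = |cos φ₁| · sin C = cos(60.0°)·sin(144.5°) ≈ 0.290, again giving ≈ 73.1°.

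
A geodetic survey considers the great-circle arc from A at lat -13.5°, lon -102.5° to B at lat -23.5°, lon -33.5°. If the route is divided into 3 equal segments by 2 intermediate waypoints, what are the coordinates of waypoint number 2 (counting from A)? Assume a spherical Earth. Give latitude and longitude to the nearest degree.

Write both endpoints as unit vectors p₁, p₂ with components (cos φ cos λ, cos φ sin λ, sin φ).
The central angle between the endpoints is δ = arccos(p₁·p₂) ≈ 1.145 rad (65.6°).
Interpolate at f = 2/3 with slerp weights a = sin((1−f)δ)/sin δ ≈ 0.409, b = sin(fδ)/sin δ ≈ 0.759.
p = a·p₁ + b·p₂ ≈ (0.494, -0.773, -0.398); φ = arcsin(p_z) ≈ -23.47°, λ = atan2(p_y, p_x) ≈ -57.38°.

≈ lat -23°, lon -57°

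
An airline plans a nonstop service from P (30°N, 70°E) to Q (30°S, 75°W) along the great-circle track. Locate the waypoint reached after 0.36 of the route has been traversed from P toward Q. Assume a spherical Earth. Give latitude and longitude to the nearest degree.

≈ (11°N, 16°E)

Convert each endpoint to a unit vector on the sphere (x = cos φ cos λ, y = cos φ sin λ, z = sin φ).
The central angle between the endpoints is δ = arccos(p₁·p₂) ≈ 2.615 rad (149.8°).
Interpolate at f = 0.36 with slerp weights a = sin((1−f)δ)/sin δ ≈ 1.978, b = sin(fδ)/sin δ ≈ 1.607.
p = a·p₁ + b·p₂ ≈ (0.946, 0.265, 0.185); φ = arcsin(p_z) ≈ 10.68°, λ = atan2(p_y, p_x) ≈ 15.66°.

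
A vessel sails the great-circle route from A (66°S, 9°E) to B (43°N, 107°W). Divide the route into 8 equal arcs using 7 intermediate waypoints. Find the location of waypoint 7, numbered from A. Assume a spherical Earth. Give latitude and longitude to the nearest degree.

The haversine formula gives a central angle δ ≈ 2.424 rad (138.9°) between the endpoints.
Interpolate at f = 7/8 with slerp weights a = sin((1−f)δ)/sin δ ≈ 0.454, b = sin(fδ)/sin δ ≈ 1.296.
p = a·p₁ + b·p₂ ≈ (-0.095, -0.878, 0.470); φ = arcsin(p_z) ≈ 28.00°, λ = atan2(p_y, p_x) ≈ -96.17°.

≈ (28°N, 96°W)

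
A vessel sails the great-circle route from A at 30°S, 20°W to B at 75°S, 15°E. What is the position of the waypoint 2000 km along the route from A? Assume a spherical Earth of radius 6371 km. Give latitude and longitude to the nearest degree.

≈ 48°S, 15°W

The haversine formula gives a central angle δ ≈ 0.841 rad (48.2°) between the endpoints. The total great-circle distance is δ·R ≈ 0.841 × 6371 ≈ 5359 km, so the target fraction is f = 2000/5359 ≈ 0.373.
Interpolate at f ≈ 0.373 with slerp weights a = sin((1−f)δ)/sin δ ≈ 0.675, b = sin(fδ)/sin δ ≈ 0.414.
p = a·p₁ + b·p₂ ≈ (0.653, -0.172, -0.738); φ = arcsin(p_z) ≈ -47.53°, λ = atan2(p_y, p_x) ≈ -14.77°.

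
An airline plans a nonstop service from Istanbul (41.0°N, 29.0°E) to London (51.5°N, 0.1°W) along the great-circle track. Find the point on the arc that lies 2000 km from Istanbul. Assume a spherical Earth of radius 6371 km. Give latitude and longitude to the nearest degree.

Convert each endpoint to a unit vector on the sphere (x = cos φ cos λ, y = cos φ sin λ, z = sin φ).
The central angle between the endpoints is δ = arccos(p₁·p₂) ≈ 0.393 rad (22.5°). The total great-circle distance is δ·R ≈ 0.393 × 6371 ≈ 2501 km, so the target fraction is f = 2000/2501 ≈ 0.800.
Interpolate at f ≈ 0.800 with slerp weights a = sin((1−f)δ)/sin δ ≈ 0.205, b = sin(fδ)/sin δ ≈ 0.807.
p = a·p₁ + b·p₂ ≈ (0.638, 0.074, 0.766); φ = arcsin(p_z) ≈ 50.03°, λ = atan2(p_y, p_x) ≈ 6.64°.

≈ 50°N, 7°E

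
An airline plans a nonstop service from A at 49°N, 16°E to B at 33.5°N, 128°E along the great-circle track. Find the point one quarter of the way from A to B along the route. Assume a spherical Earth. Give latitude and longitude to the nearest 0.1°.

Convert each endpoint to a unit vector on the sphere (x = cos φ cos λ, y = cos φ sin λ, z = sin φ).
The central angle between the endpoints is δ = arccos(p₁·p₂) ≈ 1.358 rad (77.8°).
Interpolate at f = 1/4 with slerp weights a = sin((1−f)δ)/sin δ ≈ 0.871, b = sin(fδ)/sin δ ≈ 0.341.
p = a·p₁ + b·p₂ ≈ (0.374, 0.381, 0.845); φ = arcsin(p_z) ≈ 57.70°, λ = atan2(p_y, p_x) ≈ 45.53°.

≈ 57.7°N, 45.5°E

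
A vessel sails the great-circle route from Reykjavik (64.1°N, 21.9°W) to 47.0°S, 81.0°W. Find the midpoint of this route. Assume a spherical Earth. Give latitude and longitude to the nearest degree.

Convert each endpoint to a unit vector on the sphere (x = cos φ cos λ, y = cos φ sin λ, z = sin φ).
The central angle between the endpoints is δ = arccos(p₁·p₂) ≈ 2.100 rad (120.3°).
Interpolate at f = 1/2 with slerp weights a = sin((1−f)δ)/sin δ ≈ 1.005, b = sin(fδ)/sin δ ≈ 1.005.
p = a·p₁ + b·p₂ ≈ (0.515, -0.841, 0.169); φ = arcsin(p_z) ≈ 9.73°, λ = atan2(p_y, p_x) ≈ -58.53°.

≈ 10°N, 59°W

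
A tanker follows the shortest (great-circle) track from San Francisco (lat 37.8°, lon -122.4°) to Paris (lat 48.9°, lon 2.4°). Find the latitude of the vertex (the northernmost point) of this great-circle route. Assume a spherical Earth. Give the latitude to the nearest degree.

The great circle lies in the plane with unit normal n̂ = (p₁ × p₂)/|p₁ × p₂|.
Here n̂_z ≈ +0.432; the vertex latitude is φ_max = arccos|n̂_z| ≈ 64.4°.

≈ 64°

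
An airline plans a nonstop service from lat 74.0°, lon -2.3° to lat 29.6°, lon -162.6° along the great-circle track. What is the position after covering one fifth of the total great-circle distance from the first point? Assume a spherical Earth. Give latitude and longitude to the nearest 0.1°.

≈ lat 85.2°, lon -73.3°

Convert each endpoint to a unit vector on the sphere (x = cos φ cos λ, y = cos φ sin λ, z = sin φ).
The central angle between the endpoints is δ = arccos(p₁·p₂) ≈ 1.319 rad (75.6°).
Interpolate at f = 1/5 with slerp weights a = sin((1−f)δ)/sin δ ≈ 0.898, b = sin(fδ)/sin δ ≈ 0.269.
p = a·p₁ + b·p₂ ≈ (0.024, -0.080, 0.997); φ = arcsin(p_z) ≈ 85.21°, λ = atan2(p_y, p_x) ≈ -73.27°.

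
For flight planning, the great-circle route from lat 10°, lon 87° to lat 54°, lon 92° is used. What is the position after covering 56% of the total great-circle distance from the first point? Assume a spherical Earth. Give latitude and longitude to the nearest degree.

Write both endpoints as unit vectors p₁, p₂ with components (cos φ cos λ, cos φ sin λ, sin φ).
The central angle between the endpoints is δ = arccos(p₁·p₂) ≈ 0.771 rad (44.2°).
Interpolate at f = 0.56 with slerp weights a = sin((1−f)δ)/sin δ ≈ 0.478, b = sin(fδ)/sin δ ≈ 0.601.
p = a·p₁ + b·p₂ ≈ (0.012, 0.822, 0.569); φ = arcsin(p_z) ≈ 34.66°, λ = atan2(p_y, p_x) ≈ 89.14°.

≈ lat 35°, lon 89°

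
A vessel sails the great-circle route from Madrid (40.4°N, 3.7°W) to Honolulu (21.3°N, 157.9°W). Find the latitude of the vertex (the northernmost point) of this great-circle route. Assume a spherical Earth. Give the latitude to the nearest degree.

The great circle lies in the plane with unit normal n̂ = (p₁ × p₂)/|p₁ × p₂|.
Here n̂_z ≈ -0.337; the vertex latitude is φ_max = arccos|n̂_z| ≈ 70.3°.
Check via Clairaut: cos φ_max = |cos φ₁| · sin C = cos(40.4°)·sin(26.3°) ≈ 0.337, again giving ≈ 70.3°.

≈ 70°N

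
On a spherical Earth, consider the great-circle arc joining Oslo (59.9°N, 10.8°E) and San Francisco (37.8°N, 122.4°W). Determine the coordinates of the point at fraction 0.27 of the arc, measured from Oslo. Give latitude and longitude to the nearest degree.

From cos δ = sin φ₁ sin φ₂ + cos φ₁ cos φ₂ cos Δλ, the central angle is δ ≈ 1.309 rad (75.0°).
Interpolate at f = 0.27 with slerp weights a = sin((1−f)δ)/sin δ ≈ 0.845, b = sin(fδ)/sin δ ≈ 0.358.
p = a·p₁ + b·p₂ ≈ (0.265, -0.160, 0.951); φ = arcsin(p_z) ≈ 71.99°, λ = atan2(p_y, p_x) ≈ -31.08°.

≈ 72°N, 31°W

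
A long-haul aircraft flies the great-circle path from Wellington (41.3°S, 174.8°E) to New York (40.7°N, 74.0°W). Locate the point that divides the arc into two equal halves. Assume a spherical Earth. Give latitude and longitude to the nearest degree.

≈ 1°S, 129°W

Convert each endpoint to a unit vector on the sphere (x = cos φ cos λ, y = cos φ sin λ, z = sin φ).
The central angle between the endpoints is δ = arccos(p₁·p₂) ≈ 2.261 rad (129.5°).
Interpolate at f = 1/2 with slerp weights a = sin((1−f)δ)/sin δ ≈ 1.173, b = sin(fδ)/sin δ ≈ 1.173.
p = a·p₁ + b·p₂ ≈ (-0.632, -0.775, -0.009); φ = arcsin(p_z) ≈ -0.53°, λ = atan2(p_y, p_x) ≈ -129.22°.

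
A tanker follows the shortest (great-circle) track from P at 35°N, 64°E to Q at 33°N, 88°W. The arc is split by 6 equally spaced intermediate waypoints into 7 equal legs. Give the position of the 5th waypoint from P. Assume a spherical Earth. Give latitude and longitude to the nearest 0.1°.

Write both endpoints as unit vectors p₁, p₂ with components (cos φ cos λ, cos φ sin λ, sin φ).
The central angle between the endpoints is δ = arccos(p₁·p₂) ≈ 1.869 rad (107.1°).
Interpolate at f = 5/7 with slerp weights a = sin((1−f)δ)/sin δ ≈ 0.533, b = sin(fδ)/sin δ ≈ 1.017.
p = a·p₁ + b·p₂ ≈ (0.221, -0.461, 0.860); φ = arcsin(p_z) ≈ 59.28°, λ = atan2(p_y, p_x) ≈ -64.36°.

≈ 59.3°N, 64.4°W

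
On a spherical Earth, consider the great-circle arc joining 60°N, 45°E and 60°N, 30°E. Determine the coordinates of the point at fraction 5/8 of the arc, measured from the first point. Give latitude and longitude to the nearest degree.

From cos δ = sin φ₁ sin φ₂ + cos φ₁ cos φ₂ cos Δλ, the central angle is δ ≈ 0.131 rad (7.5°).
Interpolate at f = 5/8 with slerp weights a = sin((1−f)δ)/sin δ ≈ 0.376, b = sin(fδ)/sin δ ≈ 0.626.
p = a·p₁ + b·p₂ ≈ (0.404, 0.289, 0.868); φ = arcsin(p_z) ≈ 60.20°, λ = atan2(p_y, p_x) ≈ 35.62°.

≈ 60°N, 36°E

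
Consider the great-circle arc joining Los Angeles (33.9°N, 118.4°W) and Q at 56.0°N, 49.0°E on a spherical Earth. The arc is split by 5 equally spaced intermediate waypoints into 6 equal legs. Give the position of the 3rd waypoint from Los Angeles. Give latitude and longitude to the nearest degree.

Convert each endpoint to a unit vector on the sphere (x = cos φ cos λ, y = cos φ sin λ, z = sin φ).
The central angle between the endpoints is δ = arccos(p₁·p₂) ≈ 1.561 rad (89.5°).
Interpolate at f = 3/6 with slerp weights a = sin((1−f)δ)/sin δ ≈ 0.704, b = sin(fδ)/sin δ ≈ 0.704.
p = a·p₁ + b·p₂ ≈ (-0.020, -0.217, 0.976); φ = arcsin(p_z) ≈ 77.42°, λ = atan2(p_y, p_x) ≈ -95.18°.

≈ 77°N, 95°W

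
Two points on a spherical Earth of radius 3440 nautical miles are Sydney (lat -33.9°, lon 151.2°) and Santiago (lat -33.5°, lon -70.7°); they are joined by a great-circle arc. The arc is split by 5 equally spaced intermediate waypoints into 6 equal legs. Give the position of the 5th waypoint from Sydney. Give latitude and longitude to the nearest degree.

Convert each endpoint to a unit vector on the sphere (x = cos φ cos λ, y = cos φ sin λ, z = sin φ).
The central angle between the endpoints is δ = arccos(p₁·p₂) ≈ 1.780 rad (102.0°).
Interpolate at f = 5/6 with slerp weights a = sin((1−f)δ)/sin δ ≈ 0.299, b = sin(fδ)/sin δ ≈ 1.018.
p = a·p₁ + b·p₂ ≈ (0.063, -0.682, -0.729); φ = arcsin(p_z) ≈ -46.77°, λ = atan2(p_y, p_x) ≈ -84.69°.

≈ lat -47°, lon -85°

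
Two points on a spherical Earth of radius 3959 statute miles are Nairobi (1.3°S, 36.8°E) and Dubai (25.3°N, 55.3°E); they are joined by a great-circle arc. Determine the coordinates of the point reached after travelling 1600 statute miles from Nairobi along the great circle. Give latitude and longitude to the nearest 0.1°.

≈ 18.1°N, 49.7°E

The haversine formula gives a central angle δ ≈ 0.560 rad (32.1°) between the endpoints. The total great-circle distance is δ·R ≈ 0.560 × 3959 ≈ 2216 mi, so the target fraction is f = 1600/2216 ≈ 0.722.
Interpolate at f ≈ 0.722 with slerp weights a = sin((1−f)δ)/sin δ ≈ 0.292, b = sin(fδ)/sin δ ≈ 0.741.
p = a·p₁ + b·p₂ ≈ (0.615, 0.725, 0.310); φ = arcsin(p_z) ≈ 18.06°, λ = atan2(p_y, p_x) ≈ 49.71°.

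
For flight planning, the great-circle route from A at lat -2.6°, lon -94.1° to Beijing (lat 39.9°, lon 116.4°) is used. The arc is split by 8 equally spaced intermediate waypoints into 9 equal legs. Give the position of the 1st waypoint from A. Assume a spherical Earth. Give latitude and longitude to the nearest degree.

Convert each endpoint to a unit vector on the sphere (x = cos φ cos λ, y = cos φ sin λ, z = sin φ).
The central angle between the endpoints is δ = arccos(p₁·p₂) ≈ 2.331 rad (133.6°).
Interpolate at f = 1/9 with slerp weights a = sin((1−f)δ)/sin δ ≈ 1.210, b = sin(fδ)/sin δ ≈ 0.354.
p = a·p₁ + b·p₂ ≈ (-0.207, -0.963, 0.172); φ = arcsin(p_z) ≈ 9.90°, λ = atan2(p_y, p_x) ≈ -102.14°.

≈ lat 10°, lon -102°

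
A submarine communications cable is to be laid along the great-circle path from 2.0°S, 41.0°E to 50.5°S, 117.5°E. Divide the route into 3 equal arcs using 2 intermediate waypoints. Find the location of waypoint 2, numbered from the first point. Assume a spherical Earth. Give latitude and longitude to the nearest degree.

≈ 40°S, 82°E

The haversine formula gives a central angle δ ≈ 1.395 rad (79.9°) between the endpoints.
Interpolate at f = 2/3 with slerp weights a = sin((1−f)δ)/sin δ ≈ 0.455, b = sin(fδ)/sin δ ≈ 0.814.
p = a·p₁ + b·p₂ ≈ (0.104, 0.758, -0.644); φ = arcsin(p_z) ≈ -40.09°, λ = atan2(p_y, p_x) ≈ 82.16°.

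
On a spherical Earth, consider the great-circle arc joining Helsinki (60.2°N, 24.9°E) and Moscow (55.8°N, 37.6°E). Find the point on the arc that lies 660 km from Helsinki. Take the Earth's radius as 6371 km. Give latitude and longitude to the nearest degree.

≈ 57°N, 35°E

The haversine formula gives a central angle δ ≈ 0.140 rad (8.0°) between the endpoints. The total great-circle distance is δ·R ≈ 0.140 × 6371 ≈ 892 km, so the target fraction is f = 660/892 ≈ 0.740.
Interpolate at f ≈ 0.740 with slerp weights a = sin((1−f)δ)/sin δ ≈ 0.261, b = sin(fδ)/sin δ ≈ 0.741.
p = a·p₁ + b·p₂ ≈ (0.448, 0.309, 0.839); φ = arcsin(p_z) ≈ 57.06°, λ = atan2(p_y, p_x) ≈ 34.60°.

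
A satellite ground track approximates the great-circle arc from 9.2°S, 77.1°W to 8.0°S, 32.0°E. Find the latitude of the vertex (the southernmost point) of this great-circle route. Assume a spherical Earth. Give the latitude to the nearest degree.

≈ 15°S

The great circle lies in the plane with unit normal n̂ = (p₁ × p₂)/|p₁ × p₂|.
Here n̂_z ≈ +0.968; the vertex latitude is φ_max = arccos|n̂_z| ≈ 14.6°.
Check via Clairaut: cos φ_max = |cos φ₁| · sin C = cos(9.2°)·sin(101.4°) ≈ 0.968, again giving ≈ 14.6°.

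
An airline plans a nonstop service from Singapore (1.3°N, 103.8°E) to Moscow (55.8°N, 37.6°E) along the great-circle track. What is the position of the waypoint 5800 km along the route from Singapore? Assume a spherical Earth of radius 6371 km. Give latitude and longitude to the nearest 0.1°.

≈ (43.1°N, 68.8°E)

Write both endpoints as unit vectors p₁, p₂ with components (cos φ cos λ, cos φ sin λ, sin φ).
The central angle between the endpoints is δ = arccos(p₁·p₂) ≈ 1.323 rad (75.8°). The total great-circle distance is δ·R ≈ 1.323 × 6371 ≈ 8427 km, so the target fraction is f = 5800/8427 ≈ 0.688.
Interpolate at f ≈ 0.688 with slerp weights a = sin((1−f)δ)/sin δ ≈ 0.413, b = sin(fδ)/sin δ ≈ 0.815.
p = a·p₁ + b·p₂ ≈ (0.264, 0.681, 0.683); φ = arcsin(p_z) ≈ 43.09°, λ = atan2(p_y, p_x) ≈ 68.79°.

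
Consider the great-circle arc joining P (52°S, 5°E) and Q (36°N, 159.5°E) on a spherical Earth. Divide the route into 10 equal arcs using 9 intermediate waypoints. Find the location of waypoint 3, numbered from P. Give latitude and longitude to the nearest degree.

≈ (51°S, 84°E)

The haversine formula gives a central angle δ ≈ 2.721 rad (155.9°) between the endpoints.
Interpolate at f = 3/10 with slerp weights a = sin((1−f)δ)/sin δ ≈ 2.313, b = sin(fδ)/sin δ ≈ 1.783.
p = a·p₁ + b·p₂ ≈ (0.067, 0.629, -0.774); φ = arcsin(p_z) ≈ -50.73°, λ = atan2(p_y, p_x) ≈ 83.92°.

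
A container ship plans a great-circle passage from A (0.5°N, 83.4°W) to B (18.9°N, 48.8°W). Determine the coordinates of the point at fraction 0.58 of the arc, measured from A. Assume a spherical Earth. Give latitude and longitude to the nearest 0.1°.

The haversine formula gives a central angle δ ≈ 0.674 rad (38.6°) between the endpoints.
Interpolate at f = 0.58 with slerp weights a = sin((1−f)δ)/sin δ ≈ 0.448, b = sin(fδ)/sin δ ≈ 0.610.
p = a·p₁ + b·p₂ ≈ (0.432, -0.879, 0.202); φ = arcsin(p_z) ≈ 11.63°, λ = atan2(p_y, p_x) ≈ -63.84°.

≈ (11.6°N, 63.8°W)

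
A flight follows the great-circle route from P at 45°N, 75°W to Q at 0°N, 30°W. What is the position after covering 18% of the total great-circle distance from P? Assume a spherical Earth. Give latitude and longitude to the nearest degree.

Convert each endpoint to a unit vector on the sphere (x = cos φ cos λ, y = cos φ sin λ, z = sin φ).
The central angle between the endpoints is δ = arccos(p₁·p₂) ≈ 1.047 rad (60.0°).
Interpolate at f = 0.18 with slerp weights a = sin((1−f)δ)/sin δ ≈ 0.874, b = sin(fδ)/sin δ ≈ 0.216.
p = a·p₁ + b·p₂ ≈ (0.347, -0.705, 0.618); φ = arcsin(p_z) ≈ 38.18°, λ = atan2(p_y, p_x) ≈ -63.78°.

≈ 38°N, 64°W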